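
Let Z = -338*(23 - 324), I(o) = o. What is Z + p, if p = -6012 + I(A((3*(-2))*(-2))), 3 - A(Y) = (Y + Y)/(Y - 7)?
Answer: 478621/5 ≈ 95724.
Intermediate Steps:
A(Y) = 3 - 2*Y/(-7 + Y) (A(Y) = 3 - (Y + Y)/(Y - 7) = 3 - 2*Y/(-7 + Y))
p = -30069/5 (p = -6012 + (-21 + (3*(-2))*(-2))/(-7 + (3*(-2))*(-2)) = -6012 + (-21 - 6*(-2))/(-7 - 6*(-2)) = -6012 + (-21 + 12)/(-7 + 12) = -6012 - 9/5 = -30069/5 ≈ -6013.8)
Z = 101738 (Z = -338*(-301) = 101738)
Z + p = 101738 - 30069/5 = 478621/5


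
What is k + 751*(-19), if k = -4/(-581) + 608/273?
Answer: -323270651/22659 ≈ -14267.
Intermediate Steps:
k = 50620/22659 (k = -4*(-1/581) + 608*(1/273) = 4/581 + 608/273 = 50620/22659 ≈ 2.2340)
k + 751*(-19) = 50620/22659 + 751*(-19) = 50620/22659 - 14269 = -323270651/22659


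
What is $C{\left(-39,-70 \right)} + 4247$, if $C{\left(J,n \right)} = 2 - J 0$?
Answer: $4249$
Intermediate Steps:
$C{\left(J,n \right)} = 2$ ($C{\left(J,n \right)} = 2 - 0 = 2 + 0 = 2$)
$C{\left(-39,-70 \right)} + 4247 = 2 + 4247 = 4249$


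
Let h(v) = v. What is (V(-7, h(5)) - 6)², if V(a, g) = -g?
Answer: 121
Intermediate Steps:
(V(-7, h(5)) - 6)² = (-1*5 - 6)² = (-5 - 6)² = (-11)² = 121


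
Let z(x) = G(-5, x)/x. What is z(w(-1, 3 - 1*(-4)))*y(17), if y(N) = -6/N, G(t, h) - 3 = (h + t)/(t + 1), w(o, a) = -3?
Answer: 10/17 ≈ 0.58823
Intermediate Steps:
G(t, h) = 3 + (h + t)/(1 + t) (G(t, h) = 3 + (h + t)/(t + 1) = 3 + (h + t)/(1 + t))
z(x) = (17/4 - x/4)/x (z(x) = ((3 + x + 4*(-5))/(1 - 5))/x = ((3 + x - 20)/(-4))/x = (-(-17 + x)/4)/x = (17/4 - x/4)/x)
z(w(-1, 3 - 1*(-4)))*y(17) = ((¼)*(17 - 1*(-3))/(-3))*(-6/17) = ((¼)*(-⅓)*(17 + 3))*(-6*1/17) = ((¼)*(-⅓)*20)*(-6/17) = -5/3*(-6/17) = 10/17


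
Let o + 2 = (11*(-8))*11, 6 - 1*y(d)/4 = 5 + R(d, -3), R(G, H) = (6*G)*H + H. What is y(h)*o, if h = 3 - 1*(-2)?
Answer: -364720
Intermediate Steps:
R(G, H) = H + 6*G*H (R(G, H) = 6*G*H + H = H + 6*G*H)
h = 5 (h = 3 + 2 = 5)
y(d) = 16 + 72*d (y(d) = 24 - 4*(5 - 3*(1 + 6*d)) = 24 - 4*(5 + (-3 - 18*d)) = 24 - 4*(2 - 18*d) = 24 + (-8 + 72*d) = 16 + 72*d)
o = -970 (o = -2 + (11*(-8))*11 = -2 - 88*11 = -2 - 968 = -970)
y(h)*o = (16 + 72*5)*(-970) = (16 + 360)*(-970) = 376*(-970) = -364720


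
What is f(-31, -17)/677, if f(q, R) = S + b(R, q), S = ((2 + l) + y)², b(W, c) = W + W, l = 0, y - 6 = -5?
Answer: -25/677 ≈ -0.036928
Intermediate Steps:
y = 1 (y = 6 - 5 = 1)
b(W, c) = 2*W
S = 9 (S = ((2 + 0) + 1)² = (2 + 1)² = 3² = 9)
f(q, R) = 9 + 2*R
f(-31, -17)/677 = (9 + 2*(-17))/677 = (9 - 34)*(1/677) = -25*1/677 = -25/677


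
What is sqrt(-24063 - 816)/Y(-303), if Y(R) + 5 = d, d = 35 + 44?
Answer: I*sqrt(24879)/74 ≈ 2.1315*I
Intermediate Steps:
d = 79
Y(R) = 74 (Y(R) = -5 + 79 = 74)
sqrt(-24063 - 816)/Y(-303) = sqrt(-24063 - 816)/74 = sqrt(-24879)*(1/74) = (I*sqrt(24879))*(1/74) = I*sqrt(24879)/74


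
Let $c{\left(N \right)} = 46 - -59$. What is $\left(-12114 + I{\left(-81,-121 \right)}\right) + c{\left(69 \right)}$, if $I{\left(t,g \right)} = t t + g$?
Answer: $-5569$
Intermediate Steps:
$I{\left(t,g \right)} = g + t^{2}$ ($I{\left(t,g \right)} = t^{2} + g = g + t^{2}$)
$c{\left(N \right)} = 105$ ($c{\left(N \right)} = 46 + 59 = 105$)
$\left(-12114 + I{\left(-81,-121 \right)}\right) + c{\left(69 \right)} = \left(-12114 - \left(121 - \left(-81\right)^{2}\right)\right) + 105 = \left(-12114 + \left(-121 + 6561\right)\right) + 105 = \left(-12114 + 6440\right) + 105 = -5674 + 105 = -5569$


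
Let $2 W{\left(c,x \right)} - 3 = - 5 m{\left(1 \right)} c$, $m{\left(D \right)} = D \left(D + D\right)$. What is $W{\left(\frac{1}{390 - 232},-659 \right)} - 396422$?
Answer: $- \frac{31317222}{79} \approx -3.9642 \cdot 10^{5}$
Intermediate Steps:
$m{\left(D \right)} = 2 D^{2}$ ($m{\left(D \right)} = D 2 D = 2 D^{2}$)
$W{\left(c,x \right)} = \frac{3}{2} - 5 c$ ($W{\left(c,x \right)} = \frac{3}{2} + \frac{- 5 \cdot 2 \cdot 1^{2} c}{2} = \frac{3}{2} + \frac{- 5 \cdot 2 \cdot 1 c}{2} = \frac{3}{2} + \frac{\left(-5\right) 2 c}{2} = \frac{3}{2} + \frac{\left(-10\right) c}{2} = \frac{3}{2} - 5 c$)
$W{\left(\frac{1}{390 - 232},-659 \right)} - 396422 = \left(\frac{3}{2} - \frac{5}{390 - 232}\right) - 396422 = \left(\frac{3}{2} - \frac{5}{158}\right) - 396422 = \frac{116}{79} - 396422 = - \frac{31317222}{79}$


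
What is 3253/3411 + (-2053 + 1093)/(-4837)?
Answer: 19009321/16499007 ≈ 1.1521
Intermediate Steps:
3253/3411 + (-2053 + 1093)/(-4837) = 3253*(1/3411) - 960*(-1/4837) = 3253/3411 + 960/4837 = 19009321/16499007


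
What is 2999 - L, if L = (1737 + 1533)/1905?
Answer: 380655/127 ≈ 2997.3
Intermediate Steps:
L = 218/127 (L = 3270*(1/1905) = 218/127 ≈ 1.7165)
2999 - L = 2999 - 1*218/127 = 2999 - 218/127 = 380655/127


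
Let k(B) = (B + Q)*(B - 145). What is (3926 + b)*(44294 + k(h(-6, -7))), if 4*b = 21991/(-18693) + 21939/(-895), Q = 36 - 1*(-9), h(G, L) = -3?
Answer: 2496982201839976/16730235 ≈ 1.4925e+8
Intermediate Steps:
Q = 45 (Q = 36 + 9 = 45)
b = -107446918/16730235 (b = (21991/(-18693) + 21939/(-895))/4 = (21991*(-1/18693) + 21939*(-1/895))/4 = (-21991/18693 - 21939/895)/4 = (¼)*(-429787672/16730235) = -107446918/16730235 ≈ -6.4223)
k(B) = (-145 + B)*(45 + B) (k(B) = (B + 45)*(B - 145) = (45 + B)*(-145 + B) = (-145 + B)*(45 + B))
(3926 + b)*(44294 + k(h(-6, -7))) = (3926 - 107446918/16730235)*(44294 + (-6525 + (-3)² - 100*(-3))) = 65575455692*(44294 + (-6525 + 9 + 300))/16730235 = 65575455692*(44294 - 6216)/16730235 = (65575455692/16730235)*38078 = 2496982201839976/16730235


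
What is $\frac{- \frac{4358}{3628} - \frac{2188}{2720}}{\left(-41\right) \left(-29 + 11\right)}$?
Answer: $- \frac{1236989}{455168880} \approx -0.0027176$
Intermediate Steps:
$\frac{- \frac{4358}{3628} - \frac{2188}{2720}}{\left(-41\right) \left(-29 + 11\right)} = \frac{\left(-4358\right) \frac{1}{3628} - \frac{547}{680}}{\left(-41\right) \left(-18\right)} = \frac{- \frac{2179}{1814} - \frac{547}{680}}{738} = \left(- \frac{1236989}{616760}\right) \frac{1}{738} = - \frac{1236989}{455168880}$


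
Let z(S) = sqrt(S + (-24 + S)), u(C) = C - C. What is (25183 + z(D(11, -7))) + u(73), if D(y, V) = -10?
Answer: 25183 + 2*I*sqrt(11) ≈ 25183.0 + 6.6332*I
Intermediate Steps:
u(C) = 0
z(S) = sqrt(-24 + 2*S)
(25183 + z(D(11, -7))) + u(73) = (25183 + sqrt(-24 + 2*(-10))) + 0 = (25183 + sqrt(-24 - 20)) + 0 = (25183 + sqrt(-44)) + 0 = (25183 + 2*I*sqrt(11)) + 0 = 25183 + 2*I*sqrt(11)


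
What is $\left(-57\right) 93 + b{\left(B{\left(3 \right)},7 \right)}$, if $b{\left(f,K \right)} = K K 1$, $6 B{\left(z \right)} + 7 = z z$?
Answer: $-5252$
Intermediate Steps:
$B{\left(z \right)} = - \frac{7}{6} + \frac{z^{2}}{6}$ ($B{\left(z \right)} = - \frac{7}{6} + \frac{z z}{6} = - \frac{7}{6} + \frac{z^{2}}{6}$)
$b{\left(f,K \right)} = K^{2}$ ($b{\left(f,K \right)} = K^{2} \cdot 1 = K^{2}$)
$\left(-57\right) 93 + b{\left(B{\left(3 \right)},7 \right)} = \left(-57\right) 93 + 7^{2} = -5301 + 49 = -5252$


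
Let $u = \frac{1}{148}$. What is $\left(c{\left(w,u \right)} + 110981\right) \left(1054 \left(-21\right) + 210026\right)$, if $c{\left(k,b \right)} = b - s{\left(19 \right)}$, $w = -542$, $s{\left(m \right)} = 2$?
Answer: $\frac{771526498889}{37} \approx 2.0852 \cdot 10^{10}$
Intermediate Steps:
$u = \frac{1}{148} \approx 0.0067568$
$c{\left(k,b \right)} = -2 + b$ ($c{\left(k,b \right)} = b - 2 = -2 + b$)
$\left(c{\left(w,u \right)} + 110981\right) \left(1054 \left(-21\right) + 210026\right) = \left(\left(-2 + \frac{1}{148}\right) + 110981\right) \left(1054 \left(-21\right) + 210026\right) = \left(- \frac{295}{148} + 110981\right) \left(-22134 + 210026\right) = \frac{16424893}{148} \cdot 187892 = \frac{771526498889}{37}$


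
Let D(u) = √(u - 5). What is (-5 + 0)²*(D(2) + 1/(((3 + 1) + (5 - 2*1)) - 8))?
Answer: -25 + 25*I*√3 ≈ -25.0 + 43.301*I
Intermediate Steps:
D(u) = √(-5 + u)
(-5 + 0)²*(D(2) + 1/(((3 + 1) + (5 - 2*1)) - 8)) = (-5 + 0)²*(√(-5 + 2) + 1/(((3 + 1) + (5 - 2*1)) - 8)) = (-5)²*(√(-3) + 1/((4 + (5 - 2)) - 8)) = 25*(I*√3 + 1/((4 + 3) - 8)) = 25*(I*√3 + 1/(7 - 8)) = 25*(I*√3 + 1/(-1)) = 25*(I*√3 - 1) = 25*(-1 + I*√3) = -25 + 25*I*√3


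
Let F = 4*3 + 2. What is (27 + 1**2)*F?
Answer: 392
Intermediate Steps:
F = 14 (F = 12 + 2 = 14)
(27 + 1**2)*F = (27 + 1**2)*14 = (27 + 1)*14 = 28*14 = 392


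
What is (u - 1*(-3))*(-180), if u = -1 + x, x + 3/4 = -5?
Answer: 675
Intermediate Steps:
x = -23/4 (x = -¾ - 5 = -23/4 ≈ -5.7500)
u = -27/4 (u = -1 - 23/4 = -27/4 ≈ -6.7500)
(u - 1*(-3))*(-180) = (-27/4 - 1*(-3))*(-180) = (-27/4 + 3)*(-180) = -15/4*(-180) = 675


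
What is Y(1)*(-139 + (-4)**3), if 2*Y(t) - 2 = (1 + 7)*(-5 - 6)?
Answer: 8729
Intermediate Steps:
Y(t) = -43 (Y(t) = 1 + ((1 + 7)*(-5 - 6))/2 = 1 + (8*(-11))/2 = 1 + (1/2)*(-88) = 1 - 44 = -43)
Y(1)*(-139 + (-4)**3) = -43*(-139 + (-4)**3) = -43*(-139 - 64) = -43*(-203) = 8729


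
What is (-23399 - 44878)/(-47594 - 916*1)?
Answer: 2069/1470 ≈ 1.4075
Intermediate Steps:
(-23399 - 44878)/(-47594 - 916*1) = -68277/(-47594 - 916) = -68277/(-48510) = -68277*(-1/48510) = 2069/1470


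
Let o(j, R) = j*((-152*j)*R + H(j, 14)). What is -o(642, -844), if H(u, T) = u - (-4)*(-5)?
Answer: -52876094556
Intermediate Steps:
H(u, T) = -20 + u (H(u, T) = u - 1*20 = u - 20 = -20 + u)
o(j, R) = j*(-20 + j - 152*R*j) (o(j, R) = j*((-152*j)*R + (-20 + j)) = j*(-152*R*j + (-20 + j)) = j*(-20 + j - 152*R*j))
-o(642, -844) = -642*(-20 + 642 - 152*(-844)*642) = -642*(-20 + 642 + 82360896) = -642*82361518 = -1*52876094556 = -52876094556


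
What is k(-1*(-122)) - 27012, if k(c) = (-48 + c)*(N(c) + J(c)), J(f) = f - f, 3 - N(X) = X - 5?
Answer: -35448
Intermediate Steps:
N(X) = 8 - X (N(X) = 3 - (X - 5) = 3 - (-5 + X) = 3 + (5 - X) = 8 - X)
J(f) = 0
k(c) = (-48 + c)*(8 - c) (k(c) = (-48 + c)*((8 - c) + 0) = (-48 + c)*(8 - c))
k(-1*(-122)) - 27012 = (-384 - (-1*(-122))**2 + 56*(-1*(-122))) - 27012 = (-384 - 1*122**2 + 56*122) - 27012 = (-384 - 1*14884 + 6832) - 27012 = (-384 - 14884 + 6832) - 27012 = -8436 - 27012 = -35448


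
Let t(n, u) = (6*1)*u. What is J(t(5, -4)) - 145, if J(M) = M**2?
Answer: 431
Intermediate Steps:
t(n, u) = 6*u
J(t(5, -4)) - 145 = (6*(-4))**2 - 145 = (-24)**2 - 145 = 576 - 145 = 431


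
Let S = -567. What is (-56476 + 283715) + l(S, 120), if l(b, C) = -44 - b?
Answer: 227762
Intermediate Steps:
(-56476 + 283715) + l(S, 120) = (-56476 + 283715) + (-44 - 1*(-567)) = 227239 + (-44 + 567) = 227239 + 523 = 227762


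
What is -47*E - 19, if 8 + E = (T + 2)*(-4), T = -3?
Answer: 169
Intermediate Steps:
E = -4 (E = -8 + (-3 + 2)*(-4) = -8 - 1*(-4) = -8 + 4 = -4)
-47*E - 19 = -47*(-4) - 19 = 188 - 19 = 169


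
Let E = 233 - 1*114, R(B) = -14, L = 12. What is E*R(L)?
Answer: -1666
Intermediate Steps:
E = 119 (E = 233 - 114 = 119)
E*R(L) = 119*(-14) = -1666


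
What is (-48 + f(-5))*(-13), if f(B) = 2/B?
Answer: 3146/5 ≈ 629.20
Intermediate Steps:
(-48 + f(-5))*(-13) = (-48 + 2/(-5))*(-13) = (-48 + 2*(-⅕))*(-13) = (-48 - ⅖)*(-13) = -242/5*(-13) = 3146/5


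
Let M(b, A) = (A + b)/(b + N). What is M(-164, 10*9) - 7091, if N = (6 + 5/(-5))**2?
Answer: -985575/139 ≈ -7090.5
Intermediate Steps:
N = 25 (N = (6 + 5*(-1/5))**2 = (6 - 1)**2 = 5**2 = 25)
M(b, A) = (A + b)/(25 + b) (M(b, A) = (A + b)/(b + 25) = (A + b)/(25 + b))
M(-164, 10*9) - 7091 = (10*9 - 164)/(25 - 164) - 7091 = (90 - 164)/(-139) - 7091 = -1/139*(-74) - 7091 = 74/139 - 7091 = -985575/139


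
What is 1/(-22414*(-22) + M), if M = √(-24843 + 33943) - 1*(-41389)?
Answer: 534497/285687033909 - 10*√91/285687033909 ≈ 1.8706e-6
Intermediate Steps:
M = 41389 + 10*√91 (M = √9100 + 41389 = 10*√91 + 41389 = 41389 + 10*√91 ≈ 41484.)
1/(-22414*(-22) + M) = 1/(-22414*(-22) + (41389 + 10*√91)) = 1/(493108 + (41389 + 10*√91)) = 1/(534497 + 10*√91)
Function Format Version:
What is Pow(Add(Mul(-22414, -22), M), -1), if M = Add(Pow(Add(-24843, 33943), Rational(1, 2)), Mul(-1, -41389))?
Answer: Add(Rational(534497, 285687033909), Mul(Rational(-10, 285687033909), Pow(91, Rational(1, 2)))) ≈ 1.8706e-6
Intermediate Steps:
M = Add(41389, Mul(10, Pow(91, Rational(1, 2)))) (M = Add(Pow(9100, Rational(1, 2)), 41389) = Add(Mul(10, Pow(91, Rational(1, 2))), 41389) = Add(41389, Mul(10, Pow(91, Rational(1, 2)))) ≈ 41484.)
Pow(Add(Mul(-22414, -22), M), -1) = Pow(Add(Mul(-22414, -22), Add(41389, Mul(10, Pow(91, Rational(1, 2))))), -1) = Pow(Add(493108, Add(41389, Mul(10, Pow(91, Rational(1, 2))))), -1) = Pow(Add(534497, Mul(10, Pow(91, Rational(1, 2)))), -1)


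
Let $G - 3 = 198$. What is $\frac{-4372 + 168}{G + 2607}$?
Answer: $- \frac{1051}{702} \approx -1.4972$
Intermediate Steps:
$G = 201$ ($G = 3 + 198 = 201$)
$\frac{-4372 + 168}{G + 2607} = \frac{-4372 + 168}{201 + 2607} = - \frac{4204}{2808} = \left(-4204\right) \frac{1}{2808} = - \frac{1051}{702}$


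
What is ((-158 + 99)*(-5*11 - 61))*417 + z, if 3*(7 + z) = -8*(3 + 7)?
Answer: 8561743/3 ≈ 2.8539e+6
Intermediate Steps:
z = -101/3 (z = -7 + (-8*(3 + 7))/3 = -7 + (-8*10)/3 = -7 + (⅓)*(-80) = -7 - 80/3 = -101/3 ≈ -33.667)
((-158 + 99)*(-5*11 - 61))*417 + z = ((-158 + 99)*(-5*11 - 61))*417 - 101/3 = -59*(-55 - 61)*417 - 101/3 = -59*(-116)*417 - 101/3 = 6844*417 - 101/3 = 2853948 - 101/3 = 8561743/3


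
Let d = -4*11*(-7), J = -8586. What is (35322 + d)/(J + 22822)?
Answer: 17815/7118 ≈ 2.5028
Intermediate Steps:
d = 308 (d = -44*(-7) = 308)
(35322 + d)/(J + 22822) = (35322 + 308)/(-8586 + 22822) = 35630/14236 = 35630*(1/14236) = 17815/7118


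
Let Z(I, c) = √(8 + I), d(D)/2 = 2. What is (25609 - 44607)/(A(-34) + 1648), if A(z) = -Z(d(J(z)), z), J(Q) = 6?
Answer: -7827176/678973 - 9499*√3/678973 ≈ -11.552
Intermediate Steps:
d(D) = 4 (d(D) = 2*2 = 4)
A(z) = -2*√3 (A(z) = -√(8 + 4) = -√12 = -2*√3)
(25609 - 44607)/(A(-34) + 1648) = (25609 - 44607)/(-2*√3 + 1648) = -18998/(1648 - 2*√3)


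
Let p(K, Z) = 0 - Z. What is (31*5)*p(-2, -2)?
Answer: 310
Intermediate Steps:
p(K, Z) = -Z
(31*5)*p(-2, -2) = (31*5)*(-1*(-2)) = 155*2 = 310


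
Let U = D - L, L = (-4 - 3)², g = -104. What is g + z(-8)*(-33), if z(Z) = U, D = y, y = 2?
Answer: 1447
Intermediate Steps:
L = 49 (L = (-7)² = 49)
D = 2
U = -47 (U = 2 - 1*49 = 2 - 49 = -47)
z(Z) = -47
g + z(-8)*(-33) = -104 - 47*(-33) = -104 + 1551 = 1447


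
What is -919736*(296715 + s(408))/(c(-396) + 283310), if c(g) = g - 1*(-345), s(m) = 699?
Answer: -273542362704/283259 ≈ -9.6570e+5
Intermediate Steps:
c(g) = 345 + g (c(g) = g + 345 = 345 + g)
-919736*(296715 + s(408))/(c(-396) + 283310) = -919736*(296715 + 699)/((345 - 396) + 283310) = -919736*297414/(-51 + 283310) = -919736/(283259*(1/297414)) = -919736/283259/297414 = -919736*297414/283259 = -273542362704/283259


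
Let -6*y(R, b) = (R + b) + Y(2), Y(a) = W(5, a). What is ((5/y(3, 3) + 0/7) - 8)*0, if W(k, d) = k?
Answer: 0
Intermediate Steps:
Y(a) = 5
y(R, b) = -5/6 - R/6 - b/6 (y(R, b) = -((R + b) + 5)/6 = -(5 + R + b)/6 = -5/6 - R/6 - b/6)
((5/y(3, 3) + 0/7) - 8)*0 = ((5/(-5/6 - 1/6*3 - 1/6*3) + 0/7) - 8)*0 = ((5/(-5/6 - 1/2 - 1/2) + 0*(1/7)) - 8)*0 = ((5/(-11/6) + 0) - 8)*0 = ((5*(-6/11) + 0) - 8)*0 = ((-30/11 + 0) - 8)*0 = (-30/11 - 8)*0 = -118/11*0 = 0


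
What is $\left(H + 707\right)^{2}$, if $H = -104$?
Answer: $363609$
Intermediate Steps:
$\left(H + 707\right)^{2} = \left(-104 + 707\right)^{2} = 603^{2} = 363609$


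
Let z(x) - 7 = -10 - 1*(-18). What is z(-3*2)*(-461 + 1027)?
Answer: 8490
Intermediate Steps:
z(x) = 15 (z(x) = 7 + (-10 - 1*(-18)) = 7 + (-10 + 18) = 7 + 8 = 15)
z(-3*2)*(-461 + 1027) = 15*(-461 + 1027) = 15*566 = 8490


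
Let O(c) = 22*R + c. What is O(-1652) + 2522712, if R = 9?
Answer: 2521258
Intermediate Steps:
O(c) = 198 + c (O(c) = 22*9 + c = 198 + c)
O(-1652) + 2522712 = (198 - 1652) + 2522712 = -1454 + 2522712 = 2521258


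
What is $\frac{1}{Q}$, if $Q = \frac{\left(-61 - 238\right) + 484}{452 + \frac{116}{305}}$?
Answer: $\frac{137976}{56425} \approx 2.4453$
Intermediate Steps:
$Q = \frac{56425}{137976}$ ($Q = \frac{\left(-61 - 238\right) + 484}{452 + 116 \cdot \frac{1}{305}} = \frac{-299 + 484}{452 + \frac{116}{305}} = \frac{185}{\frac{137976}{305}} = 185 \cdot \frac{305}{137976} = \frac{56425}{137976} \approx 0.40895$)
$\frac{1}{Q} = \frac{1}{\frac{56425}{137976}} = \frac{137976}{56425}$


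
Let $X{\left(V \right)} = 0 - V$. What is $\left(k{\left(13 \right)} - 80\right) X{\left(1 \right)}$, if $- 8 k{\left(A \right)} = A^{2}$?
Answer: $\frac{809}{8} \approx 101.13$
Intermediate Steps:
$k{\left(A \right)} = - \frac{A^{2}}{8}$
$X{\left(V \right)} = - V$
$\left(k{\left(13 \right)} - 80\right) X{\left(1 \right)} = \left(- \frac{13^{2}}{8} - 80\right) \left(\left(-1\right) 1\right) = \left(\left(- \frac{1}{8}\right) 169 - 80\right) \left(-1\right) = \left(- \frac{169}{8} - 80\right) \left(-1\right) = \left(- \frac{809}{8}\right) \left(-1\right) = \frac{809}{8}$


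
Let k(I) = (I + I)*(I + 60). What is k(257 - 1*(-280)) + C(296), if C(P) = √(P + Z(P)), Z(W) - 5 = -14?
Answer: 641178 + √287 ≈ 6.4120e+5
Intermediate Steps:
Z(W) = -9 (Z(W) = 5 - 14 = -9)
C(P) = √(-9 + P) (C(P) = √(P - 9) = √(-9 + P))
k(I) = 2*I*(60 + I) (k(I) = (2*I)*(60 + I) = 2*I*(60 + I))
k(257 - 1*(-280)) + C(296) = 2*(257 - 1*(-280))*(60 + (257 - 1*(-280))) + √(-9 + 296) = 2*(257 + 280)*(60 + (257 + 280)) + √287 = 2*537*(60 + 537) + √287 = 2*537*597 + √287 = 641178 + √287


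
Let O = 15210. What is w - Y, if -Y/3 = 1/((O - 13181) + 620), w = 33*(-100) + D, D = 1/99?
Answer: -288475118/87417 ≈ -3300.0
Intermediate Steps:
D = 1/99 ≈ 0.010101
w = -326699/99 (w = 33*(-100) + 1/99 = -3300 + 1/99 = -326699/99 ≈ -3300.0)
Y = -1/883 (Y = -3/((15210 - 13181) + 620) = -3/(2029 + 620) = -3/2649 = -3*1/2649 = -1/883 ≈ -0.0011325)
w - Y = -326699/99 - 1*(-1/883) = -326699/99 + 1/883 = -288475118/87417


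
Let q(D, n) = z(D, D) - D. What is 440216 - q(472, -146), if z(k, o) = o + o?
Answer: 439744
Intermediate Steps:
z(k, o) = 2*o
q(D, n) = D (q(D, n) = 2*D - D = D)
440216 - q(472, -146) = 440216 - 1*472 = 440216 - 472 = 439744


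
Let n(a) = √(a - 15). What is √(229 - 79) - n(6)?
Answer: -3*I + 5*√6 ≈ 12.247 - 3.0*I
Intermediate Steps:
n(a) = √(-15 + a)
√(229 - 79) - n(6) = √(229 - 79) - √(-15 + 6) = √150 - √(-9) = 5*√6 - 3*I = -3*I + 5*√6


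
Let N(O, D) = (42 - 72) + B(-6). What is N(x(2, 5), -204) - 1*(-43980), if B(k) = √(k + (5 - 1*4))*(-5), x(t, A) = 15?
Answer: 43950 - 5*I*√5 ≈ 43950.0 - 11.18*I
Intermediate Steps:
B(k) = -5*√(1 + k) (B(k) = √(k + (5 - 4))*(-5) = √(k + 1)*(-5) = √(1 + k)*(-5) = -5*√(1 + k))
N(O, D) = -30 - 5*I*√5 (N(O, D) = (42 - 72) - 5*√(1 - 6) = -30 - 5*I*√5)
N(x(2, 5), -204) - 1*(-43980) = (-30 - 5*I*√5) - 1*(-43980) = (-30 - 5*I*√5) + 43980 = 43950 - 5*I*√5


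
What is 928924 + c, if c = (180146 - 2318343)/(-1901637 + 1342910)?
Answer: 519017057945/558727 ≈ 9.2893e+5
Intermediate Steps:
c = 2138197/558727 (c = -2138197/(-558727) = -2138197*(-1/558727) = 2138197/558727 ≈ 3.8269)
928924 + c = 928924 + 2138197/558727 = 519017057945/558727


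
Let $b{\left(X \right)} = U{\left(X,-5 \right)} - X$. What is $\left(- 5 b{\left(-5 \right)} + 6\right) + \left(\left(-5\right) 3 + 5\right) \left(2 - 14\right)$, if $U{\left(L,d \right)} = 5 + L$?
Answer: $101$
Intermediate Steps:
$b{\left(X \right)} = 5$ ($b{\left(X \right)} = \left(5 + X\right) - X = 5$)
$\left(- 5 b{\left(-5 \right)} + 6\right) + \left(\left(-5\right) 3 + 5\right) \left(2 - 14\right) = \left(\left(-5\right) 5 + 6\right) + \left(\left(-5\right) 3 + 5\right) \left(2 - 14\right) = \left(-25 + 6\right) + \left(-15 + 5\right) \left(2 - 14\right) = -19 - -120 = -19 + 120 = 101$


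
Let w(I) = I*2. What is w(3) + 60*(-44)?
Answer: -2634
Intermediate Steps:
w(I) = 2*I
w(3) + 60*(-44) = 2*3 + 60*(-44) = 6 - 2640 = -2634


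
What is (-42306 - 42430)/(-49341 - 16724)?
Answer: 84736/66065 ≈ 1.2826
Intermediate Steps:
(-42306 - 42430)/(-49341 - 16724) = -84736/(-66065) = -84736*(-1/66065) = 84736/66065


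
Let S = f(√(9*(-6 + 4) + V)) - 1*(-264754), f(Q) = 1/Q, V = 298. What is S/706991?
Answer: 264754/706991 + √70/98978740 ≈ 0.37448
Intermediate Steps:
S = 264754 + √70/140 (S = 1/(√(9*(-6 + 4) + 298)) - 1*(-264754) = 1/(√(9*(-2) + 298)) + 264754 = 1/(√(-18 + 298)) + 264754 = 1/(√280) + 264754 = 1/(2*√70) + 264754 = √70/140 + 264754 = 264754 + √70/140 ≈ 2.6475e+5)
S/706991 = (264754 + √70/140)/706991 = (264754 + √70/140)*(1/706991) = 264754/706991 + √70/98978740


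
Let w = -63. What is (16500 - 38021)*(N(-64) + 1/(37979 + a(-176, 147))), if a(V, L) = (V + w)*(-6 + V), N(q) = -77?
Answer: 135016900288/81477 ≈ 1.6571e+6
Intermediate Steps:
a(V, L) = (-63 + V)*(-6 + V) (a(V, L) = (V - 63)*(-6 + V) = (-63 + V)*(-6 + V))
(16500 - 38021)*(N(-64) + 1/(37979 + a(-176, 147))) = (16500 - 38021)*(-77 + 1/(37979 + (378 + (-176)² - 69*(-176)))) = -21521*(-77 + 1/(37979 + (378 + 30976 + 12144))) = -21521*(-77 + 1/(37979 + 43498)) = -21521*(-77 + 1/81477) = -21521*(-6273728/81477) = 135016900288/81477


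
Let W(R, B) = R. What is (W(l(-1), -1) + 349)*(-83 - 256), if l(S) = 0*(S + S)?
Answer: -118311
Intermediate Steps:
l(S) = 0 (l(S) = 0*(2*S) = 0)
(W(l(-1), -1) + 349)*(-83 - 256) = (0 + 349)*(-83 - 256) = 349*(-339) = -118311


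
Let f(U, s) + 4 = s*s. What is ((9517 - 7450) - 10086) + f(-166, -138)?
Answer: 11021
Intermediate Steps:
f(U, s) = -4 + s² (f(U, s) = -4 + s*s = -4 + s²)
((9517 - 7450) - 10086) + f(-166, -138) = ((9517 - 7450) - 10086) + (-4 + (-138)²) = (2067 - 10086) + (-4 + 19044) = -8019 + 19040 = 11021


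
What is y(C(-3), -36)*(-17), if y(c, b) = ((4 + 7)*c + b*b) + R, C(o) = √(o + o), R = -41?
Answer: -21335 - 187*I*√6 ≈ -21335.0 - 458.05*I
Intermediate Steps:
C(o) = √2*√o (C(o) = √(2*o) = √2*√o)
y(c, b) = -41 + b² + 11*c (y(c, b) = ((4 + 7)*c + b*b) - 41 = (11*c + b²) - 41 = (b² + 11*c) - 41 = -41 + b² + 11*c)
y(C(-3), -36)*(-17) = (-41 + (-36)² + 11*(√2*√(-3)))*(-17) = (-41 + 1296 + 11*(√2*(I*√3)))*(-17) = (-41 + 1296 + 11*(I*√6))*(-17) = (-41 + 1296 + 11*I*√6)*(-17) = (1255 + 11*I*√6)*(-17) = -21335 - 187*I*√6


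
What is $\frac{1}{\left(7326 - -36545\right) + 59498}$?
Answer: $\frac{1}{103369} \approx 9.6741 \cdot 10^{-6}$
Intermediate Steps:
$\frac{1}{\left(7326 - -36545\right) + 59498} = \frac{1}{\left(7326 + 36545\right) + 59498} = \frac{1}{43871 + 59498} = \frac{1}{103369}$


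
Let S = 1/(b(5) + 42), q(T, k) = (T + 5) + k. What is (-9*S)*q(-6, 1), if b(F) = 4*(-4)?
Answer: 0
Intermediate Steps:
b(F) = -16
q(T, k) = 5 + T + k (q(T, k) = (5 + T) + k = 5 + T + k)
S = 1/26 (S = 1/(-16 + 42) = 1/26 ≈ 0.038462)
(-9*S)*q(-6, 1) = (-9*1/26)*(5 - 6 + 1) = -9/26*0 = 0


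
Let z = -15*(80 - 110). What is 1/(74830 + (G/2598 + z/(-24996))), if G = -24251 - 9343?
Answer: 1803878/134960832831 ≈ 1.3366e-5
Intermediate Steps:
G = -33594
z = 450 (z = -15*(-30) = 450)
1/(74830 + (G/2598 + z/(-24996))) = 1/(74830 + (-33594/2598 + 450/(-24996))) = 1/(74830 + (-33594*1/2598 + 450*(-1/24996))) = 1/(74830 + (-5599/433 - 75/4166)) = 1/(74830 - 23357909/1803878) = 1/(134960832831/1803878) = 1803878/134960832831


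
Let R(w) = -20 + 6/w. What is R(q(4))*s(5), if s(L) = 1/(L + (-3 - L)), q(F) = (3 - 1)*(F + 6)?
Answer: 197/30 ≈ 6.5667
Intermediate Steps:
q(F) = 12 + 2*F (q(F) = 2*(6 + F) = 12 + 2*F)
s(L) = -1/3 (s(L) = 1/(-3) = -1/3)
R(q(4))*s(5) = (-20 + 6/(12 + 2*4))*(-1/3) = (-20 + 6/(12 + 8))*(-1/3) = (-20 + 6/20)*(-1/3) = (-20 + 6*(1/20))*(-1/3) = (-20 + 3/10)*(-1/3) = -197/10*(-1/3) = 197/30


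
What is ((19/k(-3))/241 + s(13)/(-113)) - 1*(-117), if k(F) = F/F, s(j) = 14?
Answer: 3185034/27233 ≈ 116.95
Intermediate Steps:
k(F) = 1
((19/k(-3))/241 + s(13)/(-113)) - 1*(-117) = ((19/1)/241 + 14/(-113)) - 1*(-117) = ((19*1)*(1/241) + 14*(-1/113)) + 117 = (19*(1/241) - 14/113) + 117 = (19/241 - 14/113) + 117 = -1227/27233 + 117 = 3185034/27233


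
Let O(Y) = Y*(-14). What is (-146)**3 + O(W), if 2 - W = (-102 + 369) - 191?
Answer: -3111100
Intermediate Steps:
W = -74 (W = 2 - ((-102 + 369) - 191) = 2 - (267 - 191) = 2 - 1*76 = 2 - 76 = -74)
O(Y) = -14*Y
(-146)**3 + O(W) = (-146)**3 - 14*(-74) = -3112136 + 1036 = -3111100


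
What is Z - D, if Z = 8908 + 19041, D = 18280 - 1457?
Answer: 11126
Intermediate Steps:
D = 16823
Z = 27949
Z - D = 27949 - 1*16823 = 27949 - 16823 = 11126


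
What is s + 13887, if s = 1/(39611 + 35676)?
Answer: 1045510570/75287 ≈ 13887.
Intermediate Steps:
s = 1/75287 ≈ 1.3283e-5
s + 13887 = 1/75287 + 13887 = 1045510570/75287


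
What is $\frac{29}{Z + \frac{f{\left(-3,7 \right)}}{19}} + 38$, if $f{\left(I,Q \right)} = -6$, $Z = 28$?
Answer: $\frac{20539}{526} \approx 39.048$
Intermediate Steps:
$\frac{29}{Z + \frac{f{\left(-3,7 \right)}}{19}} + 38 = \frac{29}{28 - \frac{6}{19}} + 38 = \frac{29}{\frac{526}{19}} + 38 = 29 \cdot \frac{19}{526} + 38 = \frac{551}{526} + 38 = \frac{20539}{526}$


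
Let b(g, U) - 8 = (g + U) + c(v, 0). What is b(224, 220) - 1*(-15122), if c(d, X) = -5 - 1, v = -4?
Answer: 15568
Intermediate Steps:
c(d, X) = -6
b(g, U) = 2 + U + g (b(g, U) = 8 + ((g + U) - 6) = 8 + ((U + g) - 6) = 8 + (-6 + U + g) = 2 + U + g)
b(224, 220) - 1*(-15122) = (2 + 220 + 224) - 1*(-15122) = 446 + 15122 = 15568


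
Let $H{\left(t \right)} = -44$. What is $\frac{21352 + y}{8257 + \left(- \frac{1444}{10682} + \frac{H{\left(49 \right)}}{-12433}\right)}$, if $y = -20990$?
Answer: $\frac{24038484386}{548294478199} \approx 0.043842$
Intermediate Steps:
$\frac{21352 + y}{8257 + \left(- \frac{1444}{10682} + \frac{H{\left(49 \right)}}{-12433}\right)} = \frac{21352 - 20990}{8257 - \left(- \frac{44}{12433} + \frac{722}{5341}\right)} = \frac{362}{8257 - \frac{8741622}{66404653}} = \frac{362}{\frac{548294478199}{66404653}} = 362 \cdot \frac{66404653}{548294478199} = \frac{24038484386}{548294478199}$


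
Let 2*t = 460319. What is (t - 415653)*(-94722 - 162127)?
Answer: 95287639963/2 ≈ 4.7644e+10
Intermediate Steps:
t = 460319/2 (t = (½)*460319 = 460319/2 ≈ 2.3016e+5)
(t - 415653)*(-94722 - 162127) = (460319/2 - 415653)*(-94722 - 162127) = -370987/2*(-256849) = 95287639963/2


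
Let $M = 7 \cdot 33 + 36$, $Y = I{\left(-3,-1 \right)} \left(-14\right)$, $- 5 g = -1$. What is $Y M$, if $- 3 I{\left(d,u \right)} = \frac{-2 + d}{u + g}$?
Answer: $\frac{15575}{2} \approx 7787.5$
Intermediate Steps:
$g = \frac{1}{5}$ ($g = \left(- \frac{1}{5}\right) \left(-1\right) = \frac{1}{5} \approx 0.2$)
$I{\left(d,u \right)} = - \frac{-2 + d}{3 \left(\frac{1}{5} + u\right)}$ ($I{\left(d,u \right)} = - \frac{\left(-2 + d\right) \frac{1}{u + \frac{1}{5}}}{3} = - \frac{\left(-2 + d\right) \frac{1}{\frac{1}{5} + u}}{3} = - \frac{\frac{1}{\frac{1}{5} + u} \left(-2 + d\right)}{3} = - \frac{-2 + d}{3 \left(\frac{1}{5} + u\right)}$)
$Y = \frac{175}{6}$ ($Y = \frac{5 \left(2 - -3\right)}{3 \left(1 + 5 \left(-1\right)\right)} \left(-14\right) = \frac{5 \left(2 + 3\right)}{3 \left(1 - 5\right)} \left(-14\right) = \frac{5}{3} \frac{1}{-4} \cdot 5 \left(-14\right) = \frac{5}{3} \left(- \frac{1}{4}\right) 5 \left(-14\right) = \left(- \frac{25}{12}\right) \left(-14\right) = \frac{175}{6} \approx 29.167$)
$M = 267$ ($M = 231 + 36 = 267$)
$Y M = \frac{175}{6} \cdot 267 = \frac{15575}{2}$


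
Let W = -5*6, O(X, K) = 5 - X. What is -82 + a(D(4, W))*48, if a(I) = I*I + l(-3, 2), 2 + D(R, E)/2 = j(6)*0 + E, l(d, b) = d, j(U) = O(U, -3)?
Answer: 196382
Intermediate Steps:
j(U) = 5 - U
W = -30
D(R, E) = -4 + 2*E (D(R, E) = -4 + 2*((5 - 1*6)*0 + E) = -4 + 2*((5 - 6)*0 + E) = -4 + 2*(-1*0 + E) = -4 + 2*(0 + E) = -4 + 2*E)
a(I) = -3 + I² (a(I) = I*I - 3 = I² - 3 = -3 + I²)
-82 + a(D(4, W))*48 = -82 + (-3 + (-4 + 2*(-30))²)*48 = -82 + (-3 + (-4 - 60)²)*48 = -82 + (-3 + (-64)²)*48 = -82 + (-3 + 4096)*48 = -82 + 4093*48 = -82 + 196464 = 196382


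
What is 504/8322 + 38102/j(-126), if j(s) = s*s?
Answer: 27090529/11010006 ≈ 2.4605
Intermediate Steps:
j(s) = s²
504/8322 + 38102/j(-126) = 504/8322 + 38102/((-126)²) = 504*(1/8322) + 38102/15876 = 84/1387 + 38102*(1/15876) = 84/1387 + 19051/7938 = 27090529/11010006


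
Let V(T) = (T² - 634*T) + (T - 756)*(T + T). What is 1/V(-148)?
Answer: 1/383320 ≈ 2.6088e-6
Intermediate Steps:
V(T) = T² - 634*T + 2*T*(-756 + T) (V(T) = (T² - 634*T) + (-756 + T)*(2*T) = (T² - 634*T) + 2*T*(-756 + T) = T² - 634*T + 2*T*(-756 + T))
1/V(-148) = 1/(-148*(-2146 + 3*(-148))) = 1/(-148*(-2146 - 444)) = 1/(-148*(-2590)) = 1/383320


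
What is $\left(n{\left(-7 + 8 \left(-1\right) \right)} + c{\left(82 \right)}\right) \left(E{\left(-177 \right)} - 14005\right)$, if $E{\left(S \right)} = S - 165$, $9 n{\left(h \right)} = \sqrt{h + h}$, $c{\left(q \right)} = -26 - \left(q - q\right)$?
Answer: $373022 - \frac{14347 i \sqrt{30}}{9} \approx 3.7302 \cdot 10^{5} - 8731.3 i$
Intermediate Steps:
$c{\left(q \right)} = -26$ ($c{\left(q \right)} = -26 - 0 = -26 + 0 = -26$)
$n{\left(h \right)} = \frac{\sqrt{2} \sqrt{h}}{9}$ ($n{\left(h \right)} = \frac{\sqrt{h + h}}{9} = \frac{\sqrt{2 h}}{9} = \frac{\sqrt{2} \sqrt{h}}{9}$)
$E{\left(S \right)} = -165 + S$
$\left(n{\left(-7 + 8 \left(-1\right) \right)} + c{\left(82 \right)}\right) \left(E{\left(-177 \right)} - 14005\right) = \left(\frac{\sqrt{2} \sqrt{-7 + 8 \left(-1\right)}}{9} - 26\right) \left(\left(-165 - 177\right) - 14005\right) = \left(\frac{\sqrt{2} \sqrt{-7 - 8}}{9} - 26\right) \left(-342 - 14005\right) = \left(\frac{\sqrt{2} \sqrt{-15}}{9} - 26\right) \left(-14347\right) = \left(\frac{\sqrt{2} i \sqrt{15}}{9} - 26\right) \left(-14347\right) = \left(\frac{i \sqrt{30}}{9} - 26\right) \left(-14347\right) = \left(-26 + \frac{i \sqrt{30}}{9}\right) \left(-14347\right) = 373022 - \frac{14347 i \sqrt{30}}{9}$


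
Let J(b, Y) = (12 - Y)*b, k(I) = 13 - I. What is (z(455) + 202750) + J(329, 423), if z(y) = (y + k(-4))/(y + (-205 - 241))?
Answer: 608251/9 ≈ 67584.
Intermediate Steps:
J(b, Y) = b*(12 - Y)
z(y) = (17 + y)/(-446 + y) (z(y) = (y + (13 - 1*(-4)))/(y + (-205 - 241)) = (y + (13 + 4))/(y - 446) = (y + 17)/(-446 + y) = (17 + y)/(-446 + y))
(z(455) + 202750) + J(329, 423) = ((17 + 455)/(-446 + 455) + 202750) + 329*(12 - 1*423) = (472/9 + 202750) + 329*(12 - 423) = ((⅑)*472 + 202750) + 329*(-411) = (472/9 + 202750) - 135219 = 1825222/9 - 135219 = 608251/9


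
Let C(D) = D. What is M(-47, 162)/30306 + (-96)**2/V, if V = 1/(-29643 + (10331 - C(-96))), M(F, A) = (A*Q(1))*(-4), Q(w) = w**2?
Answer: -894505107564/5051 ≈ -1.7709e+8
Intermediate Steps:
M(F, A) = -4*A (M(F, A) = (A*1**2)*(-4) = (A*1)*(-4) = A*(-4) = -4*A)
V = -1/19216 (V = 1/(-29643 + (10331 - 1*(-96))) = 1/(-29643 + (10331 + 96)) = 1/(-29643 + 10427) = 1/(-19216) = -1/19216 ≈ -5.2040e-5)
M(-47, 162)/30306 + (-96)**2/V = -4*162/30306 + (-96)**2/(-1/19216) = -648*1/30306 + 9216*(-19216) = -108/5051 - 177094656 = -894505107564/5051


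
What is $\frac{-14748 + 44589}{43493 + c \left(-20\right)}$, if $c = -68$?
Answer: $\frac{9947}{14951} \approx 0.66531$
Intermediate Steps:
$\frac{-14748 + 44589}{43493 + c \left(-20\right)} = \frac{-14748 + 44589}{43493 - -1360} = \frac{29841}{43493 + 1360} = \frac{29841}{44853} = 29841 \cdot \frac{1}{44853} = \frac{9947}{14951}$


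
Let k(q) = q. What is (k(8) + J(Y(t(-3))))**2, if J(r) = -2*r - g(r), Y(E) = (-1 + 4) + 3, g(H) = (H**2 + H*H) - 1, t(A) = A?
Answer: 5625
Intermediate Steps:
g(H) = -1 + 2*H**2 (g(H) = (H**2 + H**2) - 1 = 2*H**2 - 1 = -1 + 2*H**2)
Y(E) = 6 (Y(E) = 3 + 3 = 6)
J(r) = 1 - 2*r - 2*r**2 (J(r) = -2*r - (-1 + 2*r**2) = -2*r + (1 - 2*r**2) = 1 - 2*r - 2*r**2)
(k(8) + J(Y(t(-3))))**2 = (8 + (1 - 2*6 - 2*6**2))**2 = (8 + (1 - 12 - 2*36))**2 = (8 + (1 - 12 - 72))**2 = (8 - 83)**2 = (-75)**2 = 5625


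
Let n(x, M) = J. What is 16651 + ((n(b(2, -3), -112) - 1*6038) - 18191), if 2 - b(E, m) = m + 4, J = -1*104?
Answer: -7682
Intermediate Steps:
J = -104
b(E, m) = -2 - m (b(E, m) = 2 - (m + 4) = 2 - (4 + m) = 2 + (-4 - m) = -2 - m)
n(x, M) = -104
16651 + ((n(b(2, -3), -112) - 1*6038) - 18191) = 16651 + ((-104 - 1*6038) - 18191) = 16651 + ((-104 - 6038) - 18191) = 16651 + (-6142 - 18191) = 16651 - 24333 = -7682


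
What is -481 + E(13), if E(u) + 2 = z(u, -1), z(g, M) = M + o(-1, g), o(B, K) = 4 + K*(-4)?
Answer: -532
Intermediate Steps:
o(B, K) = 4 - 4*K
z(g, M) = 4 + M - 4*g (z(g, M) = M + (4 - 4*g) = 4 + M - 4*g)
E(u) = 1 - 4*u (E(u) = -2 + (4 - 1 - 4*u) = -2 + (3 - 4*u) = 1 - 4*u)
-481 + E(13) = -481 + (1 - 4*13) = -481 + (1 - 52) = -481 - 51 = -532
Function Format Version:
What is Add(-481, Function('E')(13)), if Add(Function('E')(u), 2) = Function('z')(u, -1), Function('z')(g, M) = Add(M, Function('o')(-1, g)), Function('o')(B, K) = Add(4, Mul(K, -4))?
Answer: -532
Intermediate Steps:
Function('o')(B, K) = Add(4, Mul(-4, K))
Function('z')(g, M) = Add(4, M, Mul(-4, g)) (Function('z')(g, M) = Add(M, Add(4, Mul(-4, g))) = Add(4, M, Mul(-4, g)))
Function('E')(u) = Add(1, Mul(-4, u)) (Function('E')(u) = Add(-2, Add(4, -1, Mul(-4, u))) = Add(-2, Add(3, Mul(-4, u))) = Add(1, Mul(-4, u)))
Add(-481, Function('E')(13)) = Add(-481, Add(1, Mul(-4, 13))) = Add(-481, Add(1, -52)) = Add(-481, -51) = -532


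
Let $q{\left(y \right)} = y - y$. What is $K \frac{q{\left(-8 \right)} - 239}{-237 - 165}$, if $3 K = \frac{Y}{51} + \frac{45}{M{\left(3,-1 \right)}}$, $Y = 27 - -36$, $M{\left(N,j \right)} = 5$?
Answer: $\frac{6931}{3417} \approx 2.0284$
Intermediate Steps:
$q{\left(y \right)} = 0$
$Y = 63$ ($Y = 27 + 36 = 63$)
$K = \frac{58}{17}$ ($K = \frac{\frac{63}{51} + \frac{45}{5}}{3} = \frac{63 \cdot \frac{1}{51} + 45 \cdot \frac{1}{5}}{3} = \frac{\frac{21}{17} + 9}{3} = \frac{1}{3} \cdot \frac{174}{17} = \frac{58}{17} \approx 3.4118$)
$K \frac{q{\left(-8 \right)} - 239}{-237 - 165} = \frac{58 \frac{0 - 239}{-237 - 165}}{17} = \frac{58 \left(- \frac{239}{-402}\right)}{17} = \frac{58 \left(\left(-239\right) \left(- \frac{1}{402}\right)\right)}{17} = \frac{58}{17} \cdot \frac{239}{402} = \frac{6931}{3417}$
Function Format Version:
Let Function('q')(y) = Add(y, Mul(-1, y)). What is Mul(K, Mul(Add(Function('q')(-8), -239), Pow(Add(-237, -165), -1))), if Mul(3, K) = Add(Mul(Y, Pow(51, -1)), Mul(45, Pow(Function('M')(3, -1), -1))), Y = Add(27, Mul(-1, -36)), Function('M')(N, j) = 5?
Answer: Rational(6931, 3417) ≈ 2.0284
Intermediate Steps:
Function('q')(y) = 0
Y = 63 (Y = Add(27, 36) = 63)
K = Rational(58, 17) (K = Mul(Rational(1, 3), Add(Mul(63, Pow(51, -1)), Mul(45, Pow(5, -1)))) = Mul(Rational(1, 3), Add(Mul(63, Rational(1, 51)), Mul(45, Rational(1, 5)))) = Mul(Rational(1, 3), Add(Rational(21, 17), 9)) = Mul(Rational(1, 3), Rational(174, 17)) = Rational(58, 17) ≈ 3.4118)
Mul(K, Mul(Add(Function('q')(-8), -239), Pow(Add(-237, -165), -1))) = Mul(Rational(58, 17), Mul(Add(0, -239), Pow(Add(-237, -165), -1))) = Mul(Rational(58, 17), Mul(-239, Pow(-402, -1))) = Mul(Rational(58, 17), Mul(-239, Rational(-1, 402))) = Mul(Rational(58, 17), Rational(239, 402)) = Rational(6931, 3417)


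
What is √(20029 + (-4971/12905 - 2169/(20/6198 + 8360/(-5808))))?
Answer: 4*√85976090964379373635/252718615 ≈ 146.76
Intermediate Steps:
√(20029 + (-4971/12905 - 2169/(20/6198 + 8360/(-5808)))) = √(20029 + (-4971*1/12905 - 2169/(20*(1/6198) + 8360*(-1/5808)))) = √(20029 + (-4971/12905 - 2169/(10/3099 - 95/66))) = √(20029 + (-4971/12905 - 2169/(-97915/68178))) = √(20029 + (-4971/12905 - 2169*(-68178/97915))) = √(20029 + (-4971/12905 + 147878082/97915)) = √(20029 + 381575982549/252718615) = √(5443277122384/252718615) = 4*√85976090964379373635/252718615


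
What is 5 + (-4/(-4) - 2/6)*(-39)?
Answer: -21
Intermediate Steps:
5 + (-4/(-4) - 2/6)*(-39) = 5 + (-4*(-¼) - 2*⅙)*(-39) = 5 + (1 - ⅓)*(-39) = 5 + (⅔)*(-39) = 5 - 26 = -21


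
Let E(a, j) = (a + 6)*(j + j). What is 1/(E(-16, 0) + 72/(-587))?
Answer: -587/72 ≈ -8.1528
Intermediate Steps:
E(a, j) = 2*j*(6 + a) (E(a, j) = (6 + a)*(2*j) = 2*j*(6 + a))
1/(E(-16, 0) + 72/(-587)) = 1/(2*0*(6 - 16) + 72/(-587)) = 1/(2*0*(-10) + 72*(-1/587)) = 1/(0 - 72/587) = 1/(-72/587) = -587/72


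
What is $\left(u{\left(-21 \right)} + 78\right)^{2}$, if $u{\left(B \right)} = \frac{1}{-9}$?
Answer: $\frac{491401}{81} \approx 6066.7$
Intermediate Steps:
$u{\left(B \right)} = - \frac{1}{9}$
$\left(u{\left(-21 \right)} + 78\right)^{2} = \left(- \frac{1}{9} + 78\right)^{2} = \left(\frac{701}{9}\right)^{2} = \frac{491401}{81}$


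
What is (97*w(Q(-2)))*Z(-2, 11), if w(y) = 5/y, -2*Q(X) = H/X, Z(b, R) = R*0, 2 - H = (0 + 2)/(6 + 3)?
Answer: 0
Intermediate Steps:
H = 16/9 (H = 2 - (0 + 2)/(6 + 3) = 2 - 2/9 = 16/9 ≈ 1.7778)
Z(b, R) = 0
Q(X) = -8/(9*X)
(97*w(Q(-2)))*Z(-2, 11) = (97*(5/((-8/9/(-2)))))*0 = (97*(5/((-8/9*(-½)))))*0 = (97*(5/(4/9)))*0 = (97*(5*(9/4)))*0 = (97*(45/4))*0 = (4365/4)*0 = 0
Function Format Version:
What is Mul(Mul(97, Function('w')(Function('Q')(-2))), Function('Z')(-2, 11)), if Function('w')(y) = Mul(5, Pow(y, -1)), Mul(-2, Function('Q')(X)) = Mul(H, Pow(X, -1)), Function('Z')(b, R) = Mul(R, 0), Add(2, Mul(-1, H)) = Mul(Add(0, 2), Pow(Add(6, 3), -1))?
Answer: 0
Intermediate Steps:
H = Rational(16, 9) (H = Add(2, Mul(-1, Mul(Add(0, 2), Pow(Add(6, 3), -1)))) = Add(2, Mul(-1, Mul(2, Pow(9, -1)))) = Add(2, Mul(-1, Mul(2, Rational(1, 9)))) = Add(2, Mul(-1, Rational(2, 9))) = Add(2, Rational(-2, 9)) = Rational(16, 9) ≈ 1.7778)
Function('Z')(b, R) = 0
Function('Q')(X) = Mul(Rational(-8, 9), Pow(X, -1)) (Function('Q')(X) = Mul(Rational(-1, 2), Mul(Rational(16, 9), Pow(X, -1))) = Mul(Rational(-8, 9), Pow(X, -1)))
Mul(Mul(97, Function('w')(Function('Q')(-2))), Function('Z')(-2, 11)) = Mul(Mul(97, Mul(5, Pow(Mul(Rational(-8, 9), Pow(-2, -1)), -1))), 0) = Mul(Mul(97, Mul(5, Pow(Mul(Rational(-8, 9), Rational(-1, 2)), -1))), 0) = Mul(Mul(97, Mul(5, Pow(Rational(4, 9), -1))), 0) = Mul(Mul(97, Mul(5, Rational(9, 4))), 0) = Mul(Mul(97, Rational(45, 4)), 0) = Mul(Rational(4365, 4), 0) = 0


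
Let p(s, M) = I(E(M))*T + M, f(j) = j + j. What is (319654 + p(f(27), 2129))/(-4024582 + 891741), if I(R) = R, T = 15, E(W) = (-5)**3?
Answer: -319908/3132841 ≈ -0.10211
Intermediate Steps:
E(W) = -125
f(j) = 2*j
p(s, M) = -1875 + M (p(s, M) = -125*15 + M = -1875 + M)
(319654 + p(f(27), 2129))/(-4024582 + 891741) = (319654 + (-1875 + 2129))/(-4024582 + 891741) = (319654 + 254)/(-3132841) = 319908*(-1/3132841) = -319908/3132841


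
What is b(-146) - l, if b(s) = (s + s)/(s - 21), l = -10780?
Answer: 1800552/167 ≈ 10782.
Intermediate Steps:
b(s) = 2*s/(-21 + s) (b(s) = (2*s)/(-21 + s) = 2*s/(-21 + s))
b(-146) - l = 2*(-146)/(-21 - 146) - 1*(-10780) = 2*(-146)/(-167) + 10780 = 2*(-146)*(-1/167) + 10780 = 292/167 + 10780 = 1800552/167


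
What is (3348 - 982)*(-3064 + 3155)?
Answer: 215306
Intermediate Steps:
(3348 - 982)*(-3064 + 3155) = 2366*91 = 215306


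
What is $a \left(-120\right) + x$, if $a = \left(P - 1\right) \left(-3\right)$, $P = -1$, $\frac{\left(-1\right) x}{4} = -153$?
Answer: $-108$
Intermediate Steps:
$x = 612$ ($x = \left(-4\right) \left(-153\right) = 612$)
$a = 6$ ($a = \left(-1 - 1\right) \left(-3\right) = \left(-2\right) \left(-3\right) = 6$)
$a \left(-120\right) + x = 6 \left(-120\right) + 612 = -720 + 612 = -108$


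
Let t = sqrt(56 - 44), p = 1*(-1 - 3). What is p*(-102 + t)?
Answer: 408 - 8*sqrt(3) ≈ 394.14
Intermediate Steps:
p = -4 (p = 1*(-4) = -4)
t = 2*sqrt(3) (t = sqrt(12) = 2*sqrt(3) ≈ 3.4641)
p*(-102 + t) = -4*(-102 + 2*sqrt(3)) = 408 - 8*sqrt(3)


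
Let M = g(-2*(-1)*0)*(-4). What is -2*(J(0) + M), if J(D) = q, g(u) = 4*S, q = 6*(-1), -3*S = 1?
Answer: 4/3 ≈ 1.3333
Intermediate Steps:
S = -1/3 (S = -1/3*1 = -1/3 ≈ -0.33333)
q = -6
g(u) = -4/3 (g(u) = 4*(-1/3) = -4/3)
J(D) = -6
M = 16/3 (M = -4/3*(-4) = 16/3 ≈ 5.3333)
-2*(J(0) + M) = -2*(-6 + 16/3) = -2*(-2/3) = 4/3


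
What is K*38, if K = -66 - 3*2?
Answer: -2736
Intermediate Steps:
K = -72 (K = -66 - 6 = -72)
K*38 = -72*38 = -2736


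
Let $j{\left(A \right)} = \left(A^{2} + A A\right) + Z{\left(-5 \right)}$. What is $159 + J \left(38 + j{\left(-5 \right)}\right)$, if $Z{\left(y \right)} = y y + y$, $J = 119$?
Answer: $13011$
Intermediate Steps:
$Z{\left(y \right)} = y + y^{2}$ ($Z{\left(y \right)} = y^{2} + y = y + y^{2}$)
$j{\left(A \right)} = 20 + 2 A^{2}$ ($j{\left(A \right)} = \left(A^{2} + A A\right) - 5 \left(1 - 5\right) = \left(A^{2} + A^{2}\right) - -20 = 2 A^{2} + 20 = 20 + 2 A^{2}$)
$159 + J \left(38 + j{\left(-5 \right)}\right) = 159 + 119 \left(38 + \left(20 + 2 \left(-5\right)^{2}\right)\right) = 159 + 119 \left(38 + \left(20 + 2 \cdot 25\right)\right) = 159 + 119 \left(38 + \left(20 + 50\right)\right) = 159 + 119 \left(38 + 70\right) = 159 + 119 \cdot 108 = 159 + 12852 = 13011$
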